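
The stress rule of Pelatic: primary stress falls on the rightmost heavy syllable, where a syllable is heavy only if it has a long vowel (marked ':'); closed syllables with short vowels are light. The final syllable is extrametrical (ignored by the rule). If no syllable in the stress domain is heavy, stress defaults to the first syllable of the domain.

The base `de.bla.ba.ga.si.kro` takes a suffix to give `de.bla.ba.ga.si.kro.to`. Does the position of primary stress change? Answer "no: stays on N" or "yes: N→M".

no: stays on 1

Base `de.bla.ba.ga.si.kro` (6 syllables):
  The final syllable (6, kro) is extrametrical; the stress domain is syllables 1–5.
  Weights: 1 de L, 2 bla L, 3 ba L, 4 ga L, 5 si L.
  No heavy syllable in the domain; default to the first syllable of the domain = syllable 1.
  → primary stress on syllable 1.
Suffixed `de.bla.ba.ga.si.kro.to` (7 syllables):
  The final syllable (7, to) is extrametrical; the stress domain is syllables 1–6.
  Weights: 1 de L, 2 bla L, 3 ba L, 4 ga L, 5 si L, 6 kro L.
  No heavy syllable in the domain; default to the first syllable of the domain = syllable 1.
  → primary stress on syllable 1.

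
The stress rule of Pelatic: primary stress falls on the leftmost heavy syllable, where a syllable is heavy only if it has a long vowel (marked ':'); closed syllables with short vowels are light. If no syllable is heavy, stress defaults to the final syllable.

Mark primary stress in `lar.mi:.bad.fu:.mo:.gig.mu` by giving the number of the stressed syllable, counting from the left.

Weights: 1 lar L, 2 mi: H, 3 bad L, 4 fu: H, 5 mo: H, 6 gig L, 7 mu L.
Heavy syllables in the domain: 2, 4, 5. The leftmost is syllable 2 (mi:).
Primary stress: syllable 2 → lar.ˈmi:.bad.fu:.mo:.gig.mu.

2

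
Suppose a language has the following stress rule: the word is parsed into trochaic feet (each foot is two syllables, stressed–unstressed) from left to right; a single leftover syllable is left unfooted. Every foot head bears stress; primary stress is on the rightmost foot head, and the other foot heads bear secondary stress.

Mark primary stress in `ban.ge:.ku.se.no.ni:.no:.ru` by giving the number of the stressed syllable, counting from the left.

7

Parse left to right into trochaic (ˈσσ) feet: (ˈban.ge:) (ˈku.se) (ˈno.ni:) (ˈno:.ru).
Foot heads (stressed positions): 1, 3, 5, 7.
End Rule Rightmost: primary stress on the rightmost head = syllable 7.
Primary stress: syllable 7 → ban.ge:.ku.se.no.ni:.ˈno:.ru.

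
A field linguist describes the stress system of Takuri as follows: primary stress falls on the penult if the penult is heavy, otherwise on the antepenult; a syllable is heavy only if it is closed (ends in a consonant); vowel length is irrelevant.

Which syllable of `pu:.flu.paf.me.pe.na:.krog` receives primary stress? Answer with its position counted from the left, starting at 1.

Weights: 5 pe L, 6 na: L, 7 krog H.
The penult (syllable 6, na:) is light, so stress falls on the antepenult (syllable 5, pe).
Primary stress: syllable 5 → pu:.flu.paf.me.ˈpe.na:.krog.

5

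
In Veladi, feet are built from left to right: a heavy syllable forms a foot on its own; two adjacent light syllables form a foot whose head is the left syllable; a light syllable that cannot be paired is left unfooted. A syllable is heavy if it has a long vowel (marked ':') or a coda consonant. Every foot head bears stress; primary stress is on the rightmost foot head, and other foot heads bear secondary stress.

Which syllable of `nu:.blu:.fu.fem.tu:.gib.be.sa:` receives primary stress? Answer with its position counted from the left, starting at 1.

Weights: 1 nu: H, 2 blu: H, 3 fu L, 4 fem H, 5 tu: H, 6 gib H, 7 be L, 8 sa: H.
Parse left to right (heavy = foot alone; LL = one foot; stranded L unfooted): (ˈnu:) (ˈblu:) fu (ˈfem) (ˈtu:) (ˈgib) be (ˈsa:).
Foot heads: 1, 2, 4, 5, 6, 8.
Primary stress on the rightmost head = syllable 8.
Primary stress: syllable 8 → nu:.blu:.fu.fem.tu:.gib.be.ˈsa:.

8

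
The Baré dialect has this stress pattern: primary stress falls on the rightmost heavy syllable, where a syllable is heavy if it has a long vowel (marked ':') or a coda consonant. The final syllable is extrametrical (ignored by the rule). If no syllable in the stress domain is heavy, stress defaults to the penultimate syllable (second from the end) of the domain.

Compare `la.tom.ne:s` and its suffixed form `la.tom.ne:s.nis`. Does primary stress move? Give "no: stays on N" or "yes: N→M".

yes: 2→3

Base `la.tom.ne:s` (3 syllables):
  The final syllable (3, ne:s) is extrametrical; the stress domain is syllables 1–2.
  Weights: 1 la L, 2 tom H.
  Heavy syllables in the domain: 2. The rightmost is syllable 2 (tom).
  → primary stress on syllable 2.
Suffixed `la.tom.ne:s.nis` (4 syllables):
  The final syllable (4, nis) is extrametrical; the stress domain is syllables 1–3.
  Weights: 1 la L, 2 tom H, 3 ne:s H.
  Heavy syllables in the domain: 2, 3. The rightmost is syllable 3 (ne:s).
  → primary stress on syllable 3.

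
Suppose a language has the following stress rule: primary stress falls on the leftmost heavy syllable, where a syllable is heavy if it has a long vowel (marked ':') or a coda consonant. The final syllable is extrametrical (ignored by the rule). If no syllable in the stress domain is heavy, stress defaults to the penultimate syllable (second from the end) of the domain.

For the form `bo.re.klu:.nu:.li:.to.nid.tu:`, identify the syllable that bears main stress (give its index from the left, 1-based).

The final syllable (8, tu:) is extrametrical; the stress domain is syllables 1–7.
Weights: 1 bo L, 2 re L, 3 klu: H, 4 nu: H, 5 li: H, 6 to L, 7 nid H.
Heavy syllables in the domain: 3, 4, 5, 7. The leftmost is syllable 3 (klu:).
Primary stress: syllable 3 → bo.re.ˈklu:.nu:.li:.to.nid.tu:.

3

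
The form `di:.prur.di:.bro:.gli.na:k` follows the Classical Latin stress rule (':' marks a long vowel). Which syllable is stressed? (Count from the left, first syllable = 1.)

Classical Latin: stress the penult if heavy (long vowel or closed), else the antepenult.
Weights: 4 bro: H, 5 gli L, 6 na:k H.
The penult (syllable 5, gli) is light, so stress falls on the antepenult (syllable 4, bro:).
Stress on syllable 4: di:.prur.di:.ˈbro:.gli.na:k.

4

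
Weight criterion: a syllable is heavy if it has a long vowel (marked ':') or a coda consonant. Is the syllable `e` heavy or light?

light

`e`: short vowel, open (no coda). Short vowel, open → light.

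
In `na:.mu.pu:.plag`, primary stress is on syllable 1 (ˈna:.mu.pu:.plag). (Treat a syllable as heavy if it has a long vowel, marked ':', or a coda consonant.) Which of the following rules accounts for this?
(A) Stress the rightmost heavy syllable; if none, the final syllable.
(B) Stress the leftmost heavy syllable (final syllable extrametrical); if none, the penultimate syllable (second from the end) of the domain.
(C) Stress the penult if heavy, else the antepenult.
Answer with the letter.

B

Rule A → syllable 4 (observed: 1).
Rule B → syllable 1 ✓.
Rule C → syllable 3 (observed: 1).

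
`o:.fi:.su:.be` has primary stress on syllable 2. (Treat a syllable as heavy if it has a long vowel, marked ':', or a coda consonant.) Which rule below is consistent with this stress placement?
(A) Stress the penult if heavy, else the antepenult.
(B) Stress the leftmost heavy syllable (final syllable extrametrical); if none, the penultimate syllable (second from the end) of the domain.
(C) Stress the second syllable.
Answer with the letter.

Rule A → syllable 3 (observed: 2).
Rule B → syllable 1 (observed: 2).
Rule C → syllable 2 ✓.

C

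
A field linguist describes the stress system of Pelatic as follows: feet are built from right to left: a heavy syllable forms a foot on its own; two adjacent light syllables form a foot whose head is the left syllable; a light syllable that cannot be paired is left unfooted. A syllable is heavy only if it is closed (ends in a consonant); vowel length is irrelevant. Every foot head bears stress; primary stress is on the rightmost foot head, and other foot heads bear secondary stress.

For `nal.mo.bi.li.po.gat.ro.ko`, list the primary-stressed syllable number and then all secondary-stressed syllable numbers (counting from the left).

Weights: 1 nal H, 2 mo L, 3 bi L, 4 li L, 5 po L, 6 gat H, 7 ro L, 8 ko L.
Parse right to left (heavy = foot alone; LL = one foot; stranded L unfooted): (ˈnal) (ˈmo.bi) (ˈli.po) (ˈgat) (ˈro.ko).
Foot heads: 1, 2, 4, 6, 7.
Primary stress on the rightmost head = syllable 7.
Secondary stress on 1, 2, 4, 6: ˌnal.ˌmo.bi.ˌli.po.ˌgat.ˈro.ko.

primary 7, secondary 1, 2, 4, 6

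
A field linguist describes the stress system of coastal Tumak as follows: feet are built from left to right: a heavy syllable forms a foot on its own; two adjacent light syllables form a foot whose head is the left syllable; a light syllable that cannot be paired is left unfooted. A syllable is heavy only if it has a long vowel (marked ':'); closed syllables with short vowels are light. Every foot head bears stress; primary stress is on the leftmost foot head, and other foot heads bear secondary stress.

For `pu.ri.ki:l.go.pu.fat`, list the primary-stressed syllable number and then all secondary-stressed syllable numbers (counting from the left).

Weights: 1 pu L, 2 ri L, 3 ki:l H, 4 go L, 5 pu L, 6 fat L.
Parse left to right (heavy = foot alone; LL = one foot; stranded L unfooted): (ˈpu.ri) (ˈki:l) (ˈgo.pu) fat.
Foot heads: 1, 3, 4.
Primary stress on the leftmost head = syllable 1.
Secondary stress on 3, 4: ˈpu.ri.ˌki:l.ˌgo.pu.fat.

primary 1, secondary 3, 4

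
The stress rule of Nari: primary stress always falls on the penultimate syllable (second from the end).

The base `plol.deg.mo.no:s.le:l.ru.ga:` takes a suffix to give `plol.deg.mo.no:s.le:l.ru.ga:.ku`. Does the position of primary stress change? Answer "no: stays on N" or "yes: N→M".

Base `plol.deg.mo.no:s.le:l.ru.ga:` (7 syllables):
  The word has 7 syllables; the penultimate syllable (second from the end) is syllable 6 (ru).
  → primary stress on syllable 6.
Suffixed `plol.deg.mo.no:s.le:l.ru.ga:.ku` (8 syllables):
  The word has 8 syllables; the penultimate syllable (second from the end) is syllable 7 (ga:).
  → primary stress on syllable 7.

yes: 6→7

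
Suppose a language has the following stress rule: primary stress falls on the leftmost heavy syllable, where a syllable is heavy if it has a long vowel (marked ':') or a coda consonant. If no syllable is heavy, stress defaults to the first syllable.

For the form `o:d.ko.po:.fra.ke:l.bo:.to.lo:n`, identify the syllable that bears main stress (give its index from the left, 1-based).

Weights: 1 o:d H, 2 ko L, 3 po: H, 4 fra L, 5 ke:l H, 6 bo: H, 7 to L, 8 lo:n H.
Heavy syllables in the domain: 1, 3, 5, 6, 8. The leftmost is syllable 1 (o:d).
Primary stress: syllable 1 → ˈo:d.ko.po:.fra.ke:l.bo:.to.lo:n.

1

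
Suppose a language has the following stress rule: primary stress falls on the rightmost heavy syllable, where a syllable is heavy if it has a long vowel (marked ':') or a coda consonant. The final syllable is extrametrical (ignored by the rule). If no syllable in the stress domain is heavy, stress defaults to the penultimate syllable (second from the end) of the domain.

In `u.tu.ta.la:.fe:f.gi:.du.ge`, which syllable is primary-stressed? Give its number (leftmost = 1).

The final syllable (8, ge) is extrametrical; the stress domain is syllables 1–7.
Weights: 1 u L, 2 tu L, 3 ta L, 4 la: H, 5 fe:f H, 6 gi: H, 7 du L.
Heavy syllables in the domain: 4, 5, 6. The rightmost is syllable 6 (gi:).
Primary stress: syllable 6 → u.tu.ta.la:.fe:f.ˈgi:.du.ge.

6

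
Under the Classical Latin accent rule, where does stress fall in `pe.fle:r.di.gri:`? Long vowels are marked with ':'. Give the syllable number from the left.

Classical Latin: stress the penult if heavy (long vowel or closed), else the antepenult.
Weights: 2 fle:r H, 3 di L, 4 gri: H.
The penult (syllable 3, di) is light, so stress falls on the antepenult (syllable 2, fle:r).
Stress on syllable 2: pe.ˈfle:r.di.gri:.

2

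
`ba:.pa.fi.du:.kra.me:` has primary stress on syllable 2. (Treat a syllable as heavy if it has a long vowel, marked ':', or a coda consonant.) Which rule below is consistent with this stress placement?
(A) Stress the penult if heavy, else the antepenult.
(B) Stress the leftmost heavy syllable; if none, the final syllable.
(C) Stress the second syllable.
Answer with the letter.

Rule A → syllable 4 (observed: 2).
Rule B → syllable 1 (observed: 2).
Rule C → syllable 2 ✓.

C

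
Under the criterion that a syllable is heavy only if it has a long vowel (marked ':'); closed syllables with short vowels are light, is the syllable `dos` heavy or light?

`dos`: short vowel, closed (coda /s/). Short vowel → light.

light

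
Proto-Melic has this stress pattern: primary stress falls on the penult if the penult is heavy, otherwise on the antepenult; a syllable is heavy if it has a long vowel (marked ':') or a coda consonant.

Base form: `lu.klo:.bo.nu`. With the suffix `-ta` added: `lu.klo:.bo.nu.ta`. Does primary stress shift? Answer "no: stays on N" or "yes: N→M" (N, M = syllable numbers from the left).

yes: 2→3

Base `lu.klo:.bo.nu` (4 syllables):
  Weights: 2 klo: H, 3 bo L, 4 nu L.
  The penult (syllable 3, bo) is light, so stress falls on the antepenult (syllable 2, klo:).
  → primary stress on syllable 2.
Suffixed `lu.klo:.bo.nu.ta` (5 syllables):
  Weights: 3 bo L, 4 nu L, 5 ta L.
  The penult (syllable 4, nu) is light, so stress falls on the antepenult (syllable 3, bo).
  → primary stress on syllable 3.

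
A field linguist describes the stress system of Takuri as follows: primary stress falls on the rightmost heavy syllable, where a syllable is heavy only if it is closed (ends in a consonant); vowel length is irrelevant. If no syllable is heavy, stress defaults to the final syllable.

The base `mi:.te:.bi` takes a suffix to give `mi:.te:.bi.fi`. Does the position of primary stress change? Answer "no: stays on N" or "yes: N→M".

yes: 3→4

Base `mi:.te:.bi` (3 syllables):
  Weights: 1 mi: L, 2 te: L, 3 bi L.
  No heavy syllable in the domain; default to the final syllable = syllable 3.
  → primary stress on syllable 3.
Suffixed `mi:.te:.bi.fi` (4 syllables):
  Weights: 1 mi: L, 2 te: L, 3 bi L, 4 fi L.
  No heavy syllable in the domain; default to the final syllable = syllable 4.
  → primary stress on syllable 4.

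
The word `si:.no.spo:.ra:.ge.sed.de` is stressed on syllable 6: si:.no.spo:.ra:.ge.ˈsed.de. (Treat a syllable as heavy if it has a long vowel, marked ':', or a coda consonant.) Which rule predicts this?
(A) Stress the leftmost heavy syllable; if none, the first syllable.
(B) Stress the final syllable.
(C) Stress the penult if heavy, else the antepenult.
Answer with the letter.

C

Rule A → syllable 1 (observed: 6).
Rule B → syllable 7 (observed: 6).
Rule C → syllable 6 ✓.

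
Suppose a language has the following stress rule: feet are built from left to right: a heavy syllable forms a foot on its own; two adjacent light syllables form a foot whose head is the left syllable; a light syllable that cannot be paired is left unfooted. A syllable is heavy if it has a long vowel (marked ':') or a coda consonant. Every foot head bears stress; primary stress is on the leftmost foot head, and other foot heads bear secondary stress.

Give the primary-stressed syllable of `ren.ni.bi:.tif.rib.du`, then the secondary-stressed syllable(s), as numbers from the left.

Weights: 1 ren H, 2 ni L, 3 bi: H, 4 tif H, 5 rib H, 6 du L.
Parse left to right (heavy = foot alone; LL = one foot; stranded L unfooted): (ˈren) ni (ˈbi:) (ˈtif) (ˈrib) du.
Foot heads: 1, 3, 4, 5.
Primary stress on the leftmost head = syllable 1.
Secondary stress on 3, 4, 5: ˈren.ni.ˌbi:.ˌtif.ˌrib.du.

primary 1, secondary 3, 4, 5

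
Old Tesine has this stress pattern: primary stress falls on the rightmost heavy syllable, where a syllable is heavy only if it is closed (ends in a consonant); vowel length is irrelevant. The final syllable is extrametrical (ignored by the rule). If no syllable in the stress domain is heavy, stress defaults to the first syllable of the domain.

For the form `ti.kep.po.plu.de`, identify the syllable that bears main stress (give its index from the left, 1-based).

2

The final syllable (5, de) is extrametrical; the stress domain is syllables 1–4.
Weights: 1 ti L, 2 kep H, 3 po L, 4 plu L.
Heavy syllables in the domain: 2. The rightmost is syllable 2 (kep).
Primary stress: syllable 2 → ti.ˈkep.po.plu.de.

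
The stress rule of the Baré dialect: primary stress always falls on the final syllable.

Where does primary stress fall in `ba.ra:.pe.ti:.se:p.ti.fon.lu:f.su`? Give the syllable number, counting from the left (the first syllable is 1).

The word has 9 syllables; the final syllable is syllable 9 (su).
Primary stress: syllable 9 → ba.ra:.pe.ti:.se:p.ti.fon.lu:f.ˈsu.

9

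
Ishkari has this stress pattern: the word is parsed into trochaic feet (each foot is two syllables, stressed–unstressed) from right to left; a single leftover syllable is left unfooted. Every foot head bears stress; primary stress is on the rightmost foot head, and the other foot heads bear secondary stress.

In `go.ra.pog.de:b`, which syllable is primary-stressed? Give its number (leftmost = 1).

Parse right to left into trochaic (ˈσσ) feet: (ˈgo.ra) (ˈpog.de:b).
Foot heads (stressed positions): 1, 3.
End Rule Rightmost: primary stress on the rightmost head = syllable 3.
Primary stress: syllable 3 → go.ra.ˈpog.de:b.

3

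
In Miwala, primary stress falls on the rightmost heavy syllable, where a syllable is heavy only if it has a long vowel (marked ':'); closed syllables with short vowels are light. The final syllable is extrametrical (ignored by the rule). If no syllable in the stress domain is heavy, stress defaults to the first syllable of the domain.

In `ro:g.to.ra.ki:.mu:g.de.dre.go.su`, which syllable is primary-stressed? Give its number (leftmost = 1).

The final syllable (9, su) is extrametrical; the stress domain is syllables 1–8.
Weights: 1 ro:g H, 2 to L, 3 ra L, 4 ki: H, 5 mu:g H, 6 de L, 7 dre L, 8 go L.
Heavy syllables in the domain: 1, 4, 5. The rightmost is syllable 5 (mu:g).
Primary stress: syllable 5 → ro:g.to.ra.ki:.ˈmu:g.de.dre.go.su.

5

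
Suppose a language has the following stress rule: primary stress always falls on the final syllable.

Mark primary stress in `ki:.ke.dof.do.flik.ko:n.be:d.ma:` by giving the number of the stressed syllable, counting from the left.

8

The word has 8 syllables; the final syllable is syllable 8 (ma:).
Primary stress: syllable 8 → ki:.ke.dof.do.flik.ko:n.be:d.ˈma:.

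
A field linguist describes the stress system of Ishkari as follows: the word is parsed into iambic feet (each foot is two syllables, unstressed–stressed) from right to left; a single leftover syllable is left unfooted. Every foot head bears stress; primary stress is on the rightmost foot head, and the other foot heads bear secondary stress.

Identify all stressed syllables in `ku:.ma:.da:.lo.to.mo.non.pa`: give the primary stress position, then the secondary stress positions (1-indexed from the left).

Parse right to left into iambic (σˈσ) feet: (ku:.ˈma:) (da:.ˈlo) (to.ˈmo) (non.ˈpa).
Foot heads (stressed positions): 2, 4, 6, 8.
End Rule Rightmost: primary stress on the rightmost head = syllable 8.
Secondary stress on 2, 4, 6: ku:.ˌma:.da:.ˌlo.to.ˌmo.non.ˈpa.

primary 8, secondary 2, 4, 6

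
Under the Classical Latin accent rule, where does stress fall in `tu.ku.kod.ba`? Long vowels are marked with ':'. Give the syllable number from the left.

Classical Latin: stress the penult if heavy (long vowel or closed), else the antepenult.
Weights: 2 ku L, 3 kod H, 4 ba L.
The penult (syllable 3, kod) is heavy, so it takes stress.
Stress on syllable 3: tu.ku.ˈkod.ba.

3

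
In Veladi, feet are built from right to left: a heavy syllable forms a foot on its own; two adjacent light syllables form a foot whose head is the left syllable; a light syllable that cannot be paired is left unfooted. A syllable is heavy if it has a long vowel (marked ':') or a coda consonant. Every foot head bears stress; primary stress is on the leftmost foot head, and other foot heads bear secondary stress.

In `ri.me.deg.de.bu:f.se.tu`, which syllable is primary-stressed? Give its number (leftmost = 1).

Weights: 1 ri L, 2 me L, 3 deg H, 4 de L, 5 bu:f H, 6 se L, 7 tu L.
Parse right to left (heavy = foot alone; LL = one foot; stranded L unfooted): (ˈri.me) (ˈdeg) de (ˈbu:f) (ˈse.tu).
Foot heads: 1, 3, 5, 6.
Primary stress on the leftmost head = syllable 1.
Primary stress: syllable 1 → ˈri.me.deg.de.bu:f.se.tu.

1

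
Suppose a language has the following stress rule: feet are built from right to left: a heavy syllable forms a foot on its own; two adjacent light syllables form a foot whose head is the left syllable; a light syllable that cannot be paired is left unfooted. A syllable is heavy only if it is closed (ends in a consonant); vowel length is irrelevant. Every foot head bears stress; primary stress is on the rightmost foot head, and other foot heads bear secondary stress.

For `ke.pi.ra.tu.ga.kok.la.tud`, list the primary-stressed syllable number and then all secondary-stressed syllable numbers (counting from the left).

Weights: 1 ke L, 2 pi L, 3 ra L, 4 tu L, 5 ga L, 6 kok H, 7 la L, 8 tud H.
Parse right to left (heavy = foot alone; LL = one foot; stranded L unfooted): ke (ˈpi.ra) (ˈtu.ga) (ˈkok) la (ˈtud).
Foot heads: 2, 4, 6, 8.
Primary stress on the rightmost head = syllable 8.
Secondary stress on 2, 4, 6: ke.ˌpi.ra.ˌtu.ga.ˌkok.la.ˈtud.

primary 8, secondary 2, 4, 6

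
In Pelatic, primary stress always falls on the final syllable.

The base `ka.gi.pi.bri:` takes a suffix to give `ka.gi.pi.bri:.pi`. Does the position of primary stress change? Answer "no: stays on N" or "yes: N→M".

yes: 4→5

Base `ka.gi.pi.bri:` (4 syllables):
  The word has 4 syllables; the final syllable is syllable 4 (bri:).
  → primary stress on syllable 4.
Suffixed `ka.gi.pi.bri:.pi` (5 syllables):
  The word has 5 syllables; the final syllable is syllable 5 (pi).
  → primary stress on syllable 5.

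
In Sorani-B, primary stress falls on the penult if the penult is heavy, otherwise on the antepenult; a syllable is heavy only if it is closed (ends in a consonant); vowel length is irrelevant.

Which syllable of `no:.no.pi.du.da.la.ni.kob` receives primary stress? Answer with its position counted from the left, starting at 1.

6

Weights: 6 la L, 7 ni L, 8 kob H.
The penult (syllable 7, ni) is light, so stress falls on the antepenult (syllable 6, la).
Primary stress: syllable 6 → no:.no.pi.du.da.ˈla.ni.kob.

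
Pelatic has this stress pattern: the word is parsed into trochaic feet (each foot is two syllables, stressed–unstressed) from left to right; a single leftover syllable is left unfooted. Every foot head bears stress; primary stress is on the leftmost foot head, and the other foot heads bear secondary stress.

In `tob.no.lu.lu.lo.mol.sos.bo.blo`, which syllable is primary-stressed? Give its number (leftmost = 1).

Parse left to right into trochaic (ˈσσ) feet: (ˈtob.no) (ˈlu.lu) (ˈlo.mol) (ˈsos.bo) blo. Syllable 9 is left unfooted.
Foot heads (stressed positions): 1, 3, 5, 7.
End Rule Leftmost: primary stress on the leftmost head = syllable 1.
Primary stress: syllable 1 → ˈtob.no.lu.lu.lo.mol.sos.bo.blo.

1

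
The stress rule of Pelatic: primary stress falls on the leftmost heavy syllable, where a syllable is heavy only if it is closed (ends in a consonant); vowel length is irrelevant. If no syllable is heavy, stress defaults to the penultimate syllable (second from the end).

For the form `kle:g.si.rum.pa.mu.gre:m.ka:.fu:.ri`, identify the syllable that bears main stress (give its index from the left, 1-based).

Weights: 1 kle:g H, 2 si L, 3 rum H, 4 pa L, 5 mu L, 6 gre:m H, 7 ka: L, 8 fu: L, 9 ri L.
Heavy syllables in the domain: 1, 3, 6. The leftmost is syllable 1 (kle:g).
Primary stress: syllable 1 → ˈkle:g.si.rum.pa.mu.gre:m.ka:.fu:.ri.

1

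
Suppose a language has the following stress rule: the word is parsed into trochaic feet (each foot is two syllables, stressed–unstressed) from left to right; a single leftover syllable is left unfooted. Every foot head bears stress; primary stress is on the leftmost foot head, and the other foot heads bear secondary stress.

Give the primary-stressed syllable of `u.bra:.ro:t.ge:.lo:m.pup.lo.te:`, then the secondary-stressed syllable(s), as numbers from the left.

primary 1, secondary 3, 5, 7

Parse left to right into trochaic (ˈσσ) feet: (ˈu.bra:) (ˈro:t.ge:) (ˈlo:m.pup) (ˈlo.te:).
Foot heads (stressed positions): 1, 3, 5, 7.
End Rule Leftmost: primary stress on the leftmost head = syllable 1.
Secondary stress on 3, 5, 7: ˈu.bra:.ˌro:t.ge:.ˌlo:m.pup.ˌlo.te:.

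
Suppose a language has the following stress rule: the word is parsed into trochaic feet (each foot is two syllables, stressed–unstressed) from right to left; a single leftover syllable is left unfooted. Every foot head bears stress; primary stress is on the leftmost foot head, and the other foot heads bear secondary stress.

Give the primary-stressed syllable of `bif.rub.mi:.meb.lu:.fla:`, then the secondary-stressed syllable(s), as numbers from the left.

Parse right to left into trochaic (ˈσσ) feet: (ˈbif.rub) (ˈmi:.meb) (ˈlu:.fla:).
Foot heads (stressed positions): 1, 3, 5.
End Rule Leftmost: primary stress on the leftmost head = syllable 1.
Secondary stress on 3, 5: ˈbif.rub.ˌmi:.meb.ˌlu:.fla:.

primary 1, secondary 3, 5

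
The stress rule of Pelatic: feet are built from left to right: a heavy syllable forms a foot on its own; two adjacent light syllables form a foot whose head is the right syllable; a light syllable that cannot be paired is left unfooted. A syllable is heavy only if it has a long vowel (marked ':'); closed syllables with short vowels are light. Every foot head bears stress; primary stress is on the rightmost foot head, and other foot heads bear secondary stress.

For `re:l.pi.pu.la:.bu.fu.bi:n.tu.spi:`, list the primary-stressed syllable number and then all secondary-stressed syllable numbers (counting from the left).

primary 9, secondary 1, 3, 4, 6, 7

Weights: 1 re:l H, 2 pi L, 3 pu L, 4 la: H, 5 bu L, 6 fu L, 7 bi:n H, 8 tu L, 9 spi: H.
Parse left to right (heavy = foot alone; LL = one foot; stranded L unfooted): (ˈre:l) (pi.ˈpu) (ˈla:) (bu.ˈfu) (ˈbi:n) tu (ˈspi:).
Foot heads: 1, 3, 4, 6, 7, 9.
Primary stress on the rightmost head = syllable 9.
Secondary stress on 1, 3, 4, 6, 7: ˌre:l.pi.ˌpu.ˌla:.bu.ˌfu.ˌbi:n.tu.ˈspi:.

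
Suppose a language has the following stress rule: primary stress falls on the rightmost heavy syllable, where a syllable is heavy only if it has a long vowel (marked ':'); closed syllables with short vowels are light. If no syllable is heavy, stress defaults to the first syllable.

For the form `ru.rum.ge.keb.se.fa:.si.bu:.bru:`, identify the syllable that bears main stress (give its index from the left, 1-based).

9

Weights: 1 ru L, 2 rum L, 3 ge L, 4 keb L, 5 se L, 6 fa: H, 7 si L, 8 bu: H, 9 bru: H.
Heavy syllables in the domain: 6, 8, 9. The rightmost is syllable 9 (bru:).
Primary stress: syllable 9 → ru.rum.ge.keb.se.fa:.si.bu:.ˈbru:.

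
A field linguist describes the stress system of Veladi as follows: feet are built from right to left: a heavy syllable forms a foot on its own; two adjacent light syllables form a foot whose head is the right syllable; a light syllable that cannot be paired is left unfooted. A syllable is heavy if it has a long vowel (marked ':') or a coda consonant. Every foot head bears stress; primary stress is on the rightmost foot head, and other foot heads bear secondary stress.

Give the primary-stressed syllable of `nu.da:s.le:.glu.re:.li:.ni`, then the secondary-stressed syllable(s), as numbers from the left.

primary 6, secondary 2, 3, 5

Weights: 1 nu L, 2 da:s H, 3 le: H, 4 glu L, 5 re: H, 6 li: H, 7 ni L.
Parse right to left (heavy = foot alone; LL = one foot; stranded L unfooted): nu (ˈda:s) (ˈle:) glu (ˈre:) (ˈli:) ni.
Foot heads: 2, 3, 5, 6.
Primary stress on the rightmost head = syllable 6.
Secondary stress on 2, 3, 5: nu.ˌda:s.ˌle:.glu.ˌre:.ˈli:.ni.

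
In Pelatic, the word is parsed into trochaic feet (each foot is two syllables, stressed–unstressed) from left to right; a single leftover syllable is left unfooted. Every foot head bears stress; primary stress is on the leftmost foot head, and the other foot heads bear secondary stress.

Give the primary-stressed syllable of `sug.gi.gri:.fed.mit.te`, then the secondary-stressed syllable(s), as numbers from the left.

Parse left to right into trochaic (ˈσσ) feet: (ˈsug.gi) (ˈgri:.fed) (ˈmit.te).
Foot heads (stressed positions): 1, 3, 5.
End Rule Leftmost: primary stress on the leftmost head = syllable 1.
Secondary stress on 3, 5: ˈsug.gi.ˌgri:.fed.ˌmit.te.

primary 1, secondary 3, 5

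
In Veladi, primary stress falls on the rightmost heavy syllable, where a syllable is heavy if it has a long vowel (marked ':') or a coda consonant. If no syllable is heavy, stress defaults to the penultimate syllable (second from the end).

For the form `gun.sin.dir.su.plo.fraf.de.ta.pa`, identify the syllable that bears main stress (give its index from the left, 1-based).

6

Weights: 1 gun H, 2 sin H, 3 dir H, 4 su L, 5 plo L, 6 fraf H, 7 de L, 8 ta L, 9 pa L.
Heavy syllables in the domain: 1, 2, 3, 6. The rightmost is syllable 6 (fraf).
Primary stress: syllable 6 → gun.sin.dir.su.plo.ˈfraf.de.ta.pa.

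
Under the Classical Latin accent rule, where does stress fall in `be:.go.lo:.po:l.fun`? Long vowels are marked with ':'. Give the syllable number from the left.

4

Classical Latin: stress the penult if heavy (long vowel or closed), else the antepenult.
Weights: 3 lo: H, 4 po:l H, 5 fun H.
The penult (syllable 4, po:l) is heavy, so it takes stress.
Stress on syllable 4: be:.go.lo:.ˈpo:l.fun.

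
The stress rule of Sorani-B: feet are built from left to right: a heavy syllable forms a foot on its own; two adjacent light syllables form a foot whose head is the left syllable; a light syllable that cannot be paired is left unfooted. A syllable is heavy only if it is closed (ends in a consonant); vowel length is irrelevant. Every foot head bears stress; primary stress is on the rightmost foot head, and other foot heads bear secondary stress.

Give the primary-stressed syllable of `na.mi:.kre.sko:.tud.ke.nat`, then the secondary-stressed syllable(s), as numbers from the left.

Weights: 1 na L, 2 mi: L, 3 kre L, 4 sko: L, 5 tud H, 6 ke L, 7 nat H.
Parse left to right (heavy = foot alone; LL = one foot; stranded L unfooted): (ˈna.mi:) (ˈkre.sko:) (ˈtud) ke (ˈnat).
Foot heads: 1, 3, 5, 7.
Primary stress on the rightmost head = syllable 7.
Secondary stress on 1, 3, 5: ˌna.mi:.ˌkre.sko:.ˌtud.ke.ˈnat.

primary 7, secondary 1, 3, 5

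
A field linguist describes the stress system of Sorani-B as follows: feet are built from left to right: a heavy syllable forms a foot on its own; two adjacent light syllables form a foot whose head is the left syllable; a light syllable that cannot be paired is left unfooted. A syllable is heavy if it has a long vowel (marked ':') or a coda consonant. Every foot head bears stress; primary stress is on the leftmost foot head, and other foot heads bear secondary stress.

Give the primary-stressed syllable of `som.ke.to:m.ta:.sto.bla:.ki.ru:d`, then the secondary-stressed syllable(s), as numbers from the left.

primary 1, secondary 3, 4, 6, 8

Weights: 1 som H, 2 ke L, 3 to:m H, 4 ta: H, 5 sto L, 6 bla: H, 7 ki L, 8 ru:d H.
Parse left to right (heavy = foot alone; LL = one foot; stranded L unfooted): (ˈsom) ke (ˈto:m) (ˈta:) sto (ˈbla:) ki (ˈru:d).
Foot heads: 1, 3, 4, 6, 8.
Primary stress on the leftmost head = syllable 1.
Secondary stress on 3, 4, 6, 8: ˈsom.ke.ˌto:m.ˌta:.sto.ˌbla:.ki.ˌru:d.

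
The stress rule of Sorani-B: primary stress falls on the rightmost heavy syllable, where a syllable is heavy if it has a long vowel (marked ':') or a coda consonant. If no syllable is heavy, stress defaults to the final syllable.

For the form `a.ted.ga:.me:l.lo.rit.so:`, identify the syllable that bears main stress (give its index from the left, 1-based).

Weights: 1 a L, 2 ted H, 3 ga: H, 4 me:l H, 5 lo L, 6 rit H, 7 so: H.
Heavy syllables in the domain: 2, 3, 4, 6, 7. The rightmost is syllable 7 (so:).
Primary stress: syllable 7 → a.ted.ga:.me:l.lo.rit.ˈso:.

7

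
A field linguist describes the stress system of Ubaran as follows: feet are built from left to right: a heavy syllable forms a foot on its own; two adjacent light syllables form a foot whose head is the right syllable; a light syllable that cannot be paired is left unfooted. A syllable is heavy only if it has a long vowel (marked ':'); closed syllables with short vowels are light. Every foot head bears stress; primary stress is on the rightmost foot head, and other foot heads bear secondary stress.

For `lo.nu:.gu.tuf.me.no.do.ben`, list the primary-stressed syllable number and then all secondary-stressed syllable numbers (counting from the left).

Weights: 1 lo L, 2 nu: H, 3 gu L, 4 tuf L, 5 me L, 6 no L, 7 do L, 8 ben L.
Parse left to right (heavy = foot alone; LL = one foot; stranded L unfooted): lo (ˈnu:) (gu.ˈtuf) (me.ˈno) (do.ˈben).
Foot heads: 2, 4, 6, 8.
Primary stress on the rightmost head = syllable 8.
Secondary stress on 2, 4, 6: lo.ˌnu:.gu.ˌtuf.me.ˌno.do.ˈben.

primary 8, secondary 2, 4, 6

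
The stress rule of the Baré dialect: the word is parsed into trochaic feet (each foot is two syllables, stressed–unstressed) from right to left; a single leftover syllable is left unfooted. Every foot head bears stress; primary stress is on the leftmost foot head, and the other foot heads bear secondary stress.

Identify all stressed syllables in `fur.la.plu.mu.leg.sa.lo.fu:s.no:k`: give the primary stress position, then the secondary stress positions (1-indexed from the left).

primary 2, secondary 4, 6, 8

Parse right to left into trochaic (ˈσσ) feet: fur (ˈla.plu) (ˈmu.leg) (ˈsa.lo) (ˈfu:s.no:k). Syllable 1 is left unfooted.
Foot heads (stressed positions): 2, 4, 6, 8.
End Rule Leftmost: primary stress on the leftmost head = syllable 2.
Secondary stress on 4, 6, 8: fur.ˈla.plu.ˌmu.leg.ˌsa.lo.ˌfu:s.no:k.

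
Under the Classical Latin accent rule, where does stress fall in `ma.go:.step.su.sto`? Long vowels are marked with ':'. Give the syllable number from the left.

Classical Latin: stress the penult if heavy (long vowel or closed), else the antepenult.
Weights: 3 step H, 4 su L, 5 sto L.
The penult (syllable 4, su) is light, so stress falls on the antepenult (syllable 3, step).
Stress on syllable 3: ma.go:.ˈstep.su.sto.

3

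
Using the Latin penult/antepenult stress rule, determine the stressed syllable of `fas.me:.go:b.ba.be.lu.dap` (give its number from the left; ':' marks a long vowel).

5

Classical Latin: stress the penult if heavy (long vowel or closed), else the antepenult.
Weights: 5 be L, 6 lu L, 7 dap H.
The penult (syllable 6, lu) is light, so stress falls on the antepenult (syllable 5, be).
Stress on syllable 5: fas.me:.go:b.ba.ˈbe.lu.dap.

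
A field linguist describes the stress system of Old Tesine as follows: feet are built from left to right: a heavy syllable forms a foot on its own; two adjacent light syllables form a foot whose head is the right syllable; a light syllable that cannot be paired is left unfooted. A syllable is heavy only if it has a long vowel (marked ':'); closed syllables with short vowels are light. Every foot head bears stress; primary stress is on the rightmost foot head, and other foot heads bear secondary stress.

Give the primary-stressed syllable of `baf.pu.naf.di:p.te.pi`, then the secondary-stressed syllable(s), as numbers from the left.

Weights: 1 baf L, 2 pu L, 3 naf L, 4 di:p H, 5 te L, 6 pi L.
Parse left to right (heavy = foot alone; LL = one foot; stranded L unfooted): (baf.ˈpu) naf (ˈdi:p) (te.ˈpi).
Foot heads: 2, 4, 6.
Primary stress on the rightmost head = syllable 6.
Secondary stress on 2, 4: baf.ˌpu.naf.ˌdi:p.te.ˈpi.

primary 6, secondary 2, 4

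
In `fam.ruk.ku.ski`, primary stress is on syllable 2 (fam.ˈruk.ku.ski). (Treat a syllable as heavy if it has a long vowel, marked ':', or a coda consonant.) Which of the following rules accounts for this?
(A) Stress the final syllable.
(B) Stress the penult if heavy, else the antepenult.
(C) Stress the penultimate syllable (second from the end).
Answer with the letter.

Rule A → syllable 4 (observed: 2).
Rule B → syllable 2 ✓.
Rule C → syllable 3 (observed: 2).

B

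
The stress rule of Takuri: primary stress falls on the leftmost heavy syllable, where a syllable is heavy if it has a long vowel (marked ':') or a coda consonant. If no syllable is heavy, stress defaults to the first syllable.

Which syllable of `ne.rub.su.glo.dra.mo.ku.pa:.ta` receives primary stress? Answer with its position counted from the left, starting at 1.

Weights: 1 ne L, 2 rub H, 3 su L, 4 glo L, 5 dra L, 6 mo L, 7 ku L, 8 pa: H, 9 ta L.
Heavy syllables in the domain: 2, 8. The leftmost is syllable 2 (rub).
Primary stress: syllable 2 → ne.ˈrub.su.glo.dra.mo.ku.pa:.ta.

2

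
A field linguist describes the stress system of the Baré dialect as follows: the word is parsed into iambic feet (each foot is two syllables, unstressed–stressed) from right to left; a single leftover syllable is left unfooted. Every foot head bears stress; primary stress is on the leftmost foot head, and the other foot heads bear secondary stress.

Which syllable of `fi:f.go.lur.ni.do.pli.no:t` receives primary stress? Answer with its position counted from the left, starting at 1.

3

Parse right to left into iambic (σˈσ) feet: fi:f (go.ˈlur) (ni.ˈdo) (pli.ˈno:t). Syllable 1 is left unfooted.
Foot heads (stressed positions): 3, 5, 7.
End Rule Leftmost: primary stress on the leftmost head = syllable 3.
Primary stress: syllable 3 → fi:f.go.ˈlur.ni.do.pli.no:t.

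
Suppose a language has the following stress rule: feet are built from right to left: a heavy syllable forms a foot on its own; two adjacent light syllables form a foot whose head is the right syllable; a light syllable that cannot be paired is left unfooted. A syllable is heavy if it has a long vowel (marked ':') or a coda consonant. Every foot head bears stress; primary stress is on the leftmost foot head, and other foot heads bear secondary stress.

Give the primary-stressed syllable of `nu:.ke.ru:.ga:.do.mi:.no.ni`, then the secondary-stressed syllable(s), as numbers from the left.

primary 1, secondary 3, 4, 6, 8

Weights: 1 nu: H, 2 ke L, 3 ru: H, 4 ga: H, 5 do L, 6 mi: H, 7 no L, 8 ni L.
Parse right to left (heavy = foot alone; LL = one foot; stranded L unfooted): (ˈnu:) ke (ˈru:) (ˈga:) do (ˈmi:) (no.ˈni).
Foot heads: 1, 3, 4, 6, 8.
Primary stress on the leftmost head = syllable 1.
Secondary stress on 3, 4, 6, 8: ˈnu:.ke.ˌru:.ˌga:.do.ˌmi:.no.ˌni.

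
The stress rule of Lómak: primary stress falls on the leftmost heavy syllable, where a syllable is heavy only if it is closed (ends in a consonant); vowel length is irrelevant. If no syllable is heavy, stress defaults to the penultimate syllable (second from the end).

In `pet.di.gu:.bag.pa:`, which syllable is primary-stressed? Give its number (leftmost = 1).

Weights: 1 pet H, 2 di L, 3 gu: L, 4 bag H, 5 pa: L.
Heavy syllables in the domain: 1, 4. The leftmost is syllable 1 (pet).
Primary stress: syllable 1 → ˈpet.di.gu:.bag.pa:.

1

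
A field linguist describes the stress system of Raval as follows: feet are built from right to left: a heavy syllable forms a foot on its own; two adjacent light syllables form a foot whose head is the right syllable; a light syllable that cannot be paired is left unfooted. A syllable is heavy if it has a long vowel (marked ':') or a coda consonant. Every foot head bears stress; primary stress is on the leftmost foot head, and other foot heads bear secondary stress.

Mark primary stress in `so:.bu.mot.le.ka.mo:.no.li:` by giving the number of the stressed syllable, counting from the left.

Weights: 1 so: H, 2 bu L, 3 mot H, 4 le L, 5 ka L, 6 mo: H, 7 no L, 8 li: H.
Parse right to left (heavy = foot alone; LL = one foot; stranded L unfooted): (ˈso:) bu (ˈmot) (le.ˈka) (ˈmo:) no (ˈli:).
Foot heads: 1, 3, 5, 6, 8.
Primary stress on the leftmost head = syllable 1.
Primary stress: syllable 1 → ˈso:.bu.mot.le.ka.mo:.no.li:.

1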